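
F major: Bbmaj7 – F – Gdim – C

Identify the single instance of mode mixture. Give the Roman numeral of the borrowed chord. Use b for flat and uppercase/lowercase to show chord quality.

ii°

F major has the diatonic set F, Gm, Am, Bb, C, Dm, Edim. Of the given chords, Bbmaj7, F and C are diatonic. Gdim (G–Bb–Db) is not: scale degree 2 in F major carries Gm (ii). In F minor the chord on that degree is Gdim, so here it functions as ii°, borrowed from the parallel minor.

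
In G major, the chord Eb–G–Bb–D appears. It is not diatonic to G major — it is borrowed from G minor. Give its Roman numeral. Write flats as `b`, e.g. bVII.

Eb is the lowered form of scale degree 6 in G major (the diatonic degree 6 is E). Diatonically G major has Em (vi) on that degree; Eb–G–Bb–D is instead the major-seventh chord native to G minor, so it takes the label bVImaj7.

bVImaj7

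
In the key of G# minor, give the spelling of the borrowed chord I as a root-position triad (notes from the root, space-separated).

G# B# D#

The root, G#, is scale degree 1 — the same note in G# minor and G# major; only the chord quality changes. Building the major chord from the parallel major on G#: G#–B#–D#.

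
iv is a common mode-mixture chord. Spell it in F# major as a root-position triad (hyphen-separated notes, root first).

The root, B, is scale degree 4 — the same note in F# major and F# minor; only the chord quality changes. Building the minor chord from the parallel minor on B: B–D–F#.

B-D-F#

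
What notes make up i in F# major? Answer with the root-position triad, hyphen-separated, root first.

i is built on scale degree 1, which is F# in both F# major and its parallel. Stacking thirds in F# minor on F# gives F#–A–C#.

F#-A-C#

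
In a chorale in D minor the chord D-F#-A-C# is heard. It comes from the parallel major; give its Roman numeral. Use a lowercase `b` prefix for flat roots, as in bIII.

Imaj7

The root D is the diatonic 1st degree of D minor; the borrowing shows in the chord quality. D–F#–A–C# is a major-seventh chord — the form found in D major, not the diatonic i (Dm). Borrowed into D minor it is written Imaj7.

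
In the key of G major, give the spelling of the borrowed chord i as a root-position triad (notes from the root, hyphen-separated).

i is built on scale degree 1, which is G in both G major and its parallel. Stacking thirds in G minor on G gives G–Bb–D.

G-Bb-D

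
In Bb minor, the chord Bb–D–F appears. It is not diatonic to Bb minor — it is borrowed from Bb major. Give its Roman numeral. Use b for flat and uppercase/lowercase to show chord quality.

Bb is scale degree 1 in Bb minor. The diatonic chord on degree 1 would be Bbm (i), but Bb–D–F is the major chord from Bb major. As a borrowed chord it is labeled I.

I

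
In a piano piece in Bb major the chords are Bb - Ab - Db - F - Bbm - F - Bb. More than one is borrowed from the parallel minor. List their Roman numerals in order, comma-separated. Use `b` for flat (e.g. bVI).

Bb major has the diatonic set Bb, Cm, Dm, Eb, F, Gm, Adim. Bb and F both belong to that set. Ab (Ab–C–Eb) is not: scale degree 7 in Bb major carries Adim (vii°). In Bb minor the chord on that degree is Ab, so here it functions as bVII, borrowed from the parallel minor. Db (Db–F–Ab) is not: scale degree 3 in Bb major carries Dm (iii). In Bb minor the chord on that degree is Db, so here it functions as bIII, borrowed from the parallel minor. But Bbm (Bb–Db–F) is foreign: the diatonic I on degree 1 is Bb, whereas Bbm comes from Bb minor. It is labeled i.

bVII, bIII, i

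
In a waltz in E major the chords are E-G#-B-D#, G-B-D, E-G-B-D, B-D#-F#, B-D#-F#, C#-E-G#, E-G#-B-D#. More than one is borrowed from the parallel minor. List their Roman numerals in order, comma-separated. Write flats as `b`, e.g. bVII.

bIII, i7

In E major the diatonic chords are E, F#m, G#m, A, B, C#m, D#dim. E–G#–B–D# = Emaj7, B–D#–F# = B and C#–E–G# = C#m all belong to that set. G–B–D doesn't fit — on degree 3 E major would have G#m (iii). G is the degree-3 chord of E minor, so it is the borrowed bIII. E–G–B–D is not: scale degree 1 in E major carries E (I). In E minor the chord on that degree is Em7, so here it functions as i7, borrowed from the parallel minor.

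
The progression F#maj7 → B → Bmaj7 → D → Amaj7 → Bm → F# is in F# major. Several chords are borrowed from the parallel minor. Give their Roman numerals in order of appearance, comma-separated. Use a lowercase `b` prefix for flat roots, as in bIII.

bVI, bIIImaj7, iv

In F# major the diatonic chords are F#, G#m, A#m, B, C#, D#m, E#dim. F#maj7, B, Bmaj7 and F# are all diatonic. But D (D–F#–A) is foreign: the diatonic vi on degree 6 is D#m, whereas D comes from F# minor. It is labeled bVI. Amaj7 (A–C#–E–G#) doesn't fit — on degree 3 F# major would have A#m (iii). Amaj7 is the degree-3 chord of F# minor, so it is the borrowed bIIImaj7. Bm (B–D–F#) is not: scale degree 4 in F# major carries B (IV). In F# minor the chord on that degree is Bm, so here it functions as iv, borrowed from the parallel minor.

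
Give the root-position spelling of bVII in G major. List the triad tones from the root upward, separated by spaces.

bVII is built on the lowered scale degree 7. In G major degree 7 is F#; lowered it becomes F. Building the major chord from the parallel minor on F: F–A–C.

F A C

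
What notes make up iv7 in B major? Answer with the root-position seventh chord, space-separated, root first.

E G B D

iv7 is built on scale degree 4, which is E in both B major and its parallel. In B minor the chord on E is E–G–B–D.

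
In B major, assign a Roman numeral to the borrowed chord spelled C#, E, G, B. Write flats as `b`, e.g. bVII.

C# is scale degree 2 in B major. C#–E–G–B is a half-diminished-seventh chord — the form found in B minor, not the diatonic ii (C#m). Borrowed into B major it is written iiø7.

iiø7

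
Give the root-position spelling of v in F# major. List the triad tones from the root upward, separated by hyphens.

C#-E-G#

The root, C#, is scale degree 5 — the same note in F# major and F# minor; only the chord quality changes. Stacking thirds in F# minor on C# gives C#–E–G#.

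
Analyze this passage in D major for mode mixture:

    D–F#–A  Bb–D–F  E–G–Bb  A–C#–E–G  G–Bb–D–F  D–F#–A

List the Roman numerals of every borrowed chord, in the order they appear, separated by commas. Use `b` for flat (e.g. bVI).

D major has the diatonic set D, Em, F#m, G, A, Bm, C#dim. Of the given chords, D–F#–A = D and A–C#–E–G = A7 are diatonic. But Bb–D–F is foreign: the diatonic vi on degree 6 is Bm, whereas Bb comes from D minor. It is labeled bVI. E–G–Bb is not: scale degree 2 in D major carries Em (ii). In D minor the chord on that degree is Edim, so here it functions as ii°, borrowed from the parallel minor. G–Bb–D–F is not: scale degree 4 in D major carries G (IV). In D minor the chord on that degree is Gm7, so here it functions as iv7, borrowed from the parallel minor.

bVI, ii°, iv7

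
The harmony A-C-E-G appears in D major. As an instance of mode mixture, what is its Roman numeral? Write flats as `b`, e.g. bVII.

The root A is the diatonic 5th degree of D major; the borrowing shows in the chord quality. Diatonically D major has A (V) on that degree; A–C–E–G is instead the minor-seventh chord native to D minor, so it takes the label v7.

v7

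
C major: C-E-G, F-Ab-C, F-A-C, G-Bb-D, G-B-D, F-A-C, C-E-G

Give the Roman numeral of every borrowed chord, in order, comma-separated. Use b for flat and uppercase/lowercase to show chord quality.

In C major the diatonic chords are C, Dm, Em, F, G, Am, Bdim. Of the given chords, C–E–G = C, F–A–C = F and G–B–D = G are diatonic. F–Ab–C doesn't fit — on degree 4 C major would have F (IV). Fm is the degree-4 chord of C minor, so it is the borrowed iv. But G–Bb–D is foreign: the diatonic V on degree 5 is G, whereas Gm comes from C minor. It is labeled v.

iv, v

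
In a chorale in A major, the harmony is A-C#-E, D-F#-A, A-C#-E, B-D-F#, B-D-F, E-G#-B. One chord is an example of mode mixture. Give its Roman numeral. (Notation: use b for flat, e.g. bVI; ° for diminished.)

ii°

In A major the diatonic chords are A, Bm, C#m, D, E, F#m, G#dim. Of the given chords, A–C#–E = A, D–F#–A = D, B–D–F# = Bm and E–G#–B = E are diatonic. But B–D–F is foreign: the diatonic ii on degree 2 is Bm, whereas Bdim comes from A minor. It is labeled ii°.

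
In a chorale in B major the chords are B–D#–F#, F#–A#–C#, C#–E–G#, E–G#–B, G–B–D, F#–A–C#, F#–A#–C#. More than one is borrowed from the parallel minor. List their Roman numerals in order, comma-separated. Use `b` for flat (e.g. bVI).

In B major the diatonic chords are B, C#m, D#m, E, F#, G#m, A#dim. B–D#–F# = B, F#–A#–C# = F#, C#–E–G# = C#m and E–G#–B = E all belong to that set. G–B–D is not: scale degree 6 in B major carries G#m (vi). In B minor the chord on that degree is G, so here it functions as bVI, borrowed from the parallel minor. But F#–A–C# is foreign: the diatonic V on degree 5 is F#, whereas F#m comes from B minor. It is labeled v.

bVI, v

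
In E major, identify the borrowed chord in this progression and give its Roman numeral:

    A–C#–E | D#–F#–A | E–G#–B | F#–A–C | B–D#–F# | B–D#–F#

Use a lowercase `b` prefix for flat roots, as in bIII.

ii°

In E major the diatonic chords are E, F#m, G#m, A, B, C#m, D#dim. A–C#–E = A, D#–F#–A = D#dim, E–G#–B = E and B–D#–F# = B all belong to that set. F#–A–C is not: scale degree 2 in E major carries F#m (ii). In E minor the chord on that degree is F#dim, so here it functions as ii°, borrowed from the parallel minor.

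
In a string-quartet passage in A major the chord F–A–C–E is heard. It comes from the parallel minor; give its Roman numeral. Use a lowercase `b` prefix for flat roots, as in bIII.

F is the lowered form of scale degree 6 in A major (the diatonic degree 6 is F#). The diatonic chord on degree 6 would be F#m (vi), but F–A–C–E is the major-seventh chord from A minor. As a borrowed chord it is labeled bVImaj7.

bVImaj7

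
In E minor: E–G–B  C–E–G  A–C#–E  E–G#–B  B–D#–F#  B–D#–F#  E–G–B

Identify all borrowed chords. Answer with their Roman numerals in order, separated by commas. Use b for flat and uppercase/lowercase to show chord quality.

IV, I

In E minor (with V from harmonic minor) the diatonic chords are Em, F#dim, G, Am, B, C, D. E–G–B = Em, C–E–G = C and B–D#–F# = B are all diatonic. A–C#–E doesn't fit — on degree 4 E minor would have Am (iv). A is the degree-4 chord of E major, so it is the borrowed IV. But E–G#–B is foreign: the diatonic i on degree 1 is Em, whereas E comes from E major. It is labeled I.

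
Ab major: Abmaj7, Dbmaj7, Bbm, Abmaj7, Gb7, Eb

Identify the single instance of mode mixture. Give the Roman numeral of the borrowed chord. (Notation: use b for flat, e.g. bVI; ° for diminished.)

Ab major has the diatonic set Ab, Bbm, Cm, Db, Eb, Fm, Gdim. Of the given chords, Abmaj7, Dbmaj7, Bbm and Eb are diatonic. But Gb7 (Gb–Bb–Db–Fb) is foreign: the diatonic vii° on degree 7 is Gdim, whereas Gb7 comes from Ab minor. It is labeled bVII7.

bVII7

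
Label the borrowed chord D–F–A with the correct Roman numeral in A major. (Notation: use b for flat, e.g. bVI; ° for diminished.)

iv

D is scale degree 4 in A major. The diatonic chord on degree 4 would be D (IV), but D–F–A is the minor chord from A minor. As a borrowed chord it is labeled iv.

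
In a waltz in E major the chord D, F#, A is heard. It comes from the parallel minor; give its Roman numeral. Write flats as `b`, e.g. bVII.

In E major scale degree 7 is D#; D is its lowered form, from E minor. The diatonic chord on degree 7 would be D#dim (vii°), but D–F#–A is the major chord from E minor. As a borrowed chord it is labeled bVII.

bVII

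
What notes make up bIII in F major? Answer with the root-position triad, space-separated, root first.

bIII is built on the lowered scale degree 3. In F major degree 3 is A; lowered it becomes Ab. In F minor the chord on Ab is Ab–C–Eb.

Ab C Eb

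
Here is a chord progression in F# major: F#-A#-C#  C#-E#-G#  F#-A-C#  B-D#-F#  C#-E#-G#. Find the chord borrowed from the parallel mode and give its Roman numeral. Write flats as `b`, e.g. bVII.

F# major has the diatonic set F#, G#m, A#m, B, C#, D#m, E#dim. Of the given chords, F#–A#–C# = F#, C#–E#–G# = C# and B–D#–F# = B are diatonic. F#–A–C# is not: scale degree 1 in F# major carries F# (I). In F# minor the chord on that degree is F#m, so here it functions as i, borrowed from the parallel minor.

i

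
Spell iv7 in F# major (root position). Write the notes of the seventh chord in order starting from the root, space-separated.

B D F# A

iv7 is built on scale degree 4, which is B in both F# major and its parallel. Building the minor-seventh chord from the parallel minor on B: B–D–F#–A.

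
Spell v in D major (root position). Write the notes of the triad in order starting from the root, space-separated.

A C E

The root, A, is scale degree 5 — the same note in D major and D minor; only the chord quality changes. Stacking thirds in D minor on A gives A–C–E.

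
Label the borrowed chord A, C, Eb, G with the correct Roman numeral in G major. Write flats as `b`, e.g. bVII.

The root A is the diatonic 2nd degree of G major; the borrowing shows in the chord quality. Diatonically G major has Am (ii) on that degree; A–C–Eb–G is instead the half-diminished-seventh chord native to G minor, so it takes the label iiø7.

iiø7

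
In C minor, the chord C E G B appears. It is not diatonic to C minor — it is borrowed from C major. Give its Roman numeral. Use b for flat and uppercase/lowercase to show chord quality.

The root C is the diatonic 1st degree of C minor; the borrowing shows in the chord quality. C–E–G–B is a major-seventh chord — the form found in C major, not the diatonic i (Cm). Borrowed into C minor it is written Imaj7.

Imaj7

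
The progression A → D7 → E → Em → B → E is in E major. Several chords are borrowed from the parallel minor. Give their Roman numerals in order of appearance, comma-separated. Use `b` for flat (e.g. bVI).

In E major the diatonic chords are E, F#m, G#m, A, B, C#m, D#dim. Of the given chords, A, E and B are diatonic. D7 (D–F#–A–C) is not: scale degree 7 in E major carries D#dim (vii°). In E minor the chord on that degree is D7, so here it functions as bVII7, borrowed from the parallel minor. Em (E–G–B) is not: scale degree 1 in E major carries E (I). In E minor the chord on that degree is Em, so here it functions as i, borrowed from the parallel minor.

bVII7, i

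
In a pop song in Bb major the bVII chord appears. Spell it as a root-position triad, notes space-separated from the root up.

The root of bVII is the lowered 7th degree: A becomes Ab. In Bb minor the chord on Ab is Ab–C–Eb.

Ab C Eb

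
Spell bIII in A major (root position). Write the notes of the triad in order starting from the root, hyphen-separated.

C-E-G

Scale degree 3 in A major is C#. bIII uses the lowered form, C, taken from A minor. Building the major chord from the parallel minor on C: C–E–G.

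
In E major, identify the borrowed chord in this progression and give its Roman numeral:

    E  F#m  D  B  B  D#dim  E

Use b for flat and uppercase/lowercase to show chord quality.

bVII

In E major the diatonic chords are E, F#m, G#m, A, B, C#m, D#dim. Of the given chords, E, F#m, B and D#dim are diatonic. D (D–F#–A) is not: scale degree 7 in E major carries D#dim (vii°). In E minor the chord on that degree is D, so here it functions as bVII, borrowed from the parallel minor.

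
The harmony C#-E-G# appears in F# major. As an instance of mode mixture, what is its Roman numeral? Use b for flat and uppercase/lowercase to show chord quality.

v

C# is scale degree 5 in F# major. C#–E–G# is a minor chord — the form found in F# minor, not the diatonic V (C#). Borrowed into F# major it is written v.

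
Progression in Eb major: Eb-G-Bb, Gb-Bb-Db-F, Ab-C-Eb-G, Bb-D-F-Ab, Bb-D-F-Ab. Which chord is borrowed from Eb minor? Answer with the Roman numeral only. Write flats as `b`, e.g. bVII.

The diatonic triads in Eb major are Eb, Fm, Gm, Ab, Bb, Cm, Ddim. Eb–G–Bb = Eb, Ab–C–Eb–G = Abmaj7 and Bb–D–F–Ab = Bb7 all belong to that set. But Gb–Bb–Db–F is foreign: the diatonic iii on degree 3 is Gm, whereas Gbmaj7 comes from Eb minor. It is labeled bIIImaj7.

bIIImaj7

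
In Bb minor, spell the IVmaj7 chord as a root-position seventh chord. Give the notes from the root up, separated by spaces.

The root, Eb, is scale degree 4 — the same note in Bb minor and Bb major; only the chord quality changes. Stacking thirds in Bb major on Eb gives Eb–G–Bb–D.

Eb G Bb D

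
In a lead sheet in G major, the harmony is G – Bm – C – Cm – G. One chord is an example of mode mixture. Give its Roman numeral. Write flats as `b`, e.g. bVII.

In G major the diatonic chords are G, Am, Bm, C, D, Em, F#dim. Of the given chords, G, Bm and C are diatonic. But Cm (C–Eb–G) is foreign: the diatonic IV on degree 4 is C, whereas Cm comes from G minor. It is labeled iv.

iv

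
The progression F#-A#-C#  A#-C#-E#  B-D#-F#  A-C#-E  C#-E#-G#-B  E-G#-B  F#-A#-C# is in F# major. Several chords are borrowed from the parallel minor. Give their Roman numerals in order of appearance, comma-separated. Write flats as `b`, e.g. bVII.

bIII, bVII

F# major has the diatonic set F#, G#m, A#m, B, C#, D#m, E#dim. Of the given chords, F#–A#–C# = F#, A#–C#–E# = A#m, B–D#–F# = B and C#–E#–G#–B = C#7 are diatonic. A–C#–E doesn't fit — on degree 3 F# major would have A#m (iii). A is the degree-3 chord of F# minor, so it is the borrowed bIII. But E–G#–B is foreign: the diatonic vii° on degree 7 is E#dim, whereas E comes from F# minor. It is labeled bVII.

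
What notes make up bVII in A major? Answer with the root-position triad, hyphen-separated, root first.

bVII is built on the lowered scale degree 7. In A major degree 7 is G#; lowered it becomes G. Stacking thirds in A minor on G gives G–B–D.

G-B-D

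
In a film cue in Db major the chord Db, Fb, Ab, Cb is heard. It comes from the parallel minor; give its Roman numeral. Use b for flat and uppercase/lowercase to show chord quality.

The root Db is the diatonic 1st degree of Db major; the borrowing shows in the chord quality. Diatonically Db major has Db (I) on that degree; Db–Fb–Ab–Cb is instead the minor-seventh chord native to Db minor, so it takes the label i7.

i7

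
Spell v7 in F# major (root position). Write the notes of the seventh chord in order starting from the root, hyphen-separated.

The root, C#, is scale degree 5 — the same note in F# major and F# minor; only the chord quality changes. Stacking thirds in F# minor on C# gives C#–E–G#–B.

C#-E-G#-B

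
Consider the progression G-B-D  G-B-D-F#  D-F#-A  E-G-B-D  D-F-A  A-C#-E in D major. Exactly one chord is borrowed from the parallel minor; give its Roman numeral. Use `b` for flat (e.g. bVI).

The diatonic triads in D major are D, Em, F#m, G, A, Bm, C#dim. G–B–D = G, G–B–D–F# = Gmaj7, D–F#–A = D, E–G–B–D = Em7 and A–C#–E = A are all diatonic. D–F–A doesn't fit — on degree 1 D major would have D (I). Dm is the degree-1 chord of D minor, so it is the borrowed i.

i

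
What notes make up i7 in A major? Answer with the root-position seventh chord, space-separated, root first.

The root, A, is scale degree 1 — the same note in A major and A minor; only the chord quality changes. Stacking thirds in A minor on A gives A–C–E–G.

A C E G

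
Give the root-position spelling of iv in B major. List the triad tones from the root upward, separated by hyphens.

iv is built on scale degree 4, which is E in both B major and its parallel. Building the minor chord from the parallel minor on E: E–G–B.

E-G-B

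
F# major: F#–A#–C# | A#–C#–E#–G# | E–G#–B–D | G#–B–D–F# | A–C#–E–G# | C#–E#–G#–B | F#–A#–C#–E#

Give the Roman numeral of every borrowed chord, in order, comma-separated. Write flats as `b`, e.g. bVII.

bVII7, iiø7, bIIImaj7

The diatonic triads in F# major are F#, G#m, A#m, B, C#, D#m, E#dim. F#–A#–C# = F#, A#–C#–E#–G# = A#m7, C#–E#–G#–B = C#7 and F#–A#–C#–E# = F#maj7 are all diatonic. But E–G#–B–D is foreign: the diatonic vii° on degree 7 is E#dim, whereas E7 comes from F# minor. It is labeled bVII7. G#–B–D–F# is not: scale degree 2 in F# major carries G#m (ii). In F# minor the chord on that degree is G#m7b5, so here it functions as iiø7, borrowed from the parallel minor. A–C#–E–G# is not: scale degree 3 in F# major carries A#m (iii). In F# minor the chord on that degree is Amaj7, so here it functions as bIIImaj7, borrowed from the parallel minor.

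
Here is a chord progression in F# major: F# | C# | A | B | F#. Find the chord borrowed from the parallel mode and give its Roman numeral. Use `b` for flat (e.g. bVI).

bIII

F# major has the diatonic set F#, G#m, A#m, B, C#, D#m, E#dim. F#, C# and B all belong to that set. A (A–C#–E) is not: scale degree 3 in F# major carries A#m (iii). In F# minor the chord on that degree is A, so here it functions as bIII, borrowed from the parallel minor.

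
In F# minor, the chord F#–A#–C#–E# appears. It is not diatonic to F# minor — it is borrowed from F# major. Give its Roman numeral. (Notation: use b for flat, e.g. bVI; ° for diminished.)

F# is scale degree 1 in F# minor. F#–A#–C#–E# is a major-seventh chord — the form found in F# major, not the diatonic i (F#m). Borrowed into F# minor it is written Imaj7.

Imaj7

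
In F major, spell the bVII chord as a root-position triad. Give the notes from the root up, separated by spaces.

Eb G Bb

The root of bVII is the lowered 7th degree: E becomes Eb. In F minor the chord on Eb is Eb–G–Bb.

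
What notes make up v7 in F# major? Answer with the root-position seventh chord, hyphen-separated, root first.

C#-E-G#-B

The root, C#, is scale degree 5 — the same note in F# major and F# minor; only the chord quality changes. Stacking thirds in F# minor on C# gives C#–E–G#–B.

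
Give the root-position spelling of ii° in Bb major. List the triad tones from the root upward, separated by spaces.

C Eb Gb

ii° is built on scale degree 2, which is C in both Bb major and its parallel. Building the diminished chord from the parallel minor on C: C–Eb–Gb.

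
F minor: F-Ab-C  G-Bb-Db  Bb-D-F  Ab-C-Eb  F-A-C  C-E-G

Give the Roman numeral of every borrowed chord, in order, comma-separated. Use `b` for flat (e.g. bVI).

F minor has the diatonic set Fm, Gdim, Ab, Bbm, C, Db, Eb (with V from harmonic minor). F–Ab–C = Fm, G–Bb–Db = Gdim, Ab–C–Eb = Ab and C–E–G = C all belong to that set. Bb–D–F is not: scale degree 4 in F minor carries Bbm (iv). In F major the chord on that degree is Bb, so here it functions as IV, borrowed from the parallel major. F–A–C is not: scale degree 1 in F minor carries Fm (i). In F major the chord on that degree is F, so here it functions as I, borrowed from the parallel major.

IV, I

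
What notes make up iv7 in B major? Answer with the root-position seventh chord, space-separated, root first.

E G B D

iv7 is built on scale degree 4, which is E in both B major and its parallel. In B minor the chord on E is E–G–B–D.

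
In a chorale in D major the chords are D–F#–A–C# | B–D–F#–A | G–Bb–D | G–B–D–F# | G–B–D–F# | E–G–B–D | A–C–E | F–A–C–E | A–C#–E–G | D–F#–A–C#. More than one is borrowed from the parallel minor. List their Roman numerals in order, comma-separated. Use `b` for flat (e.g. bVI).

iv, v, bIIImaj7

D major has the diatonic set D, Em, F#m, G, A, Bm, C#dim. Of the given chords, D–F#–A–C# = Dmaj7, B–D–F#–A = Bm7, G–B–D–F# = Gmaj7, E–G–B–D = Em7 and A–C#–E–G = A7 are diatonic. G–Bb–D doesn't fit — on degree 4 D major would have G (IV). Gm is the degree-4 chord of D minor, so it is the borrowed iv. But A–C–E is foreign: the diatonic V on degree 5 is A, whereas Am comes from D minor. It is labeled v. F–A–C–E is not: scale degree 3 in D major carries F#m (iii). In D minor the chord on that degree is Fmaj7, so here it functions as bIIImaj7, borrowed from the parallel minor.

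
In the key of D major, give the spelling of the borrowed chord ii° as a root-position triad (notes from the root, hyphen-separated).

The root, E, is scale degree 2 — the same note in D major and D minor; only the chord quality changes. In D minor the chord on E is E–G–Bb.

E-G-Bb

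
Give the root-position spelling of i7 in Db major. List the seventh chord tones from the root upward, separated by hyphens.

i7 is built on scale degree 1, which is Db in both Db major and its parallel. In Db minor the chord on Db is Db–Fb–Ab–Cb.

Db-Fb-Ab-Cb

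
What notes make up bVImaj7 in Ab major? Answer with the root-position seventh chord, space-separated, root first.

The root of bVImaj7 is the lowered 6th degree: F becomes Fb. In Ab minor the chord on Fb is Fb–Ab–Cb–Eb.

Fb Ab Cb Eb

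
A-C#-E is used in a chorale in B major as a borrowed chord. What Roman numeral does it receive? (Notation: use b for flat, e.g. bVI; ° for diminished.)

bVII

The root A is the lowered 7th scale degree — diatonically B major has A# there. Diatonically B major has A#dim (vii°) on that degree; A–C#–E is instead the major chord native to B minor, so it takes the label bVII.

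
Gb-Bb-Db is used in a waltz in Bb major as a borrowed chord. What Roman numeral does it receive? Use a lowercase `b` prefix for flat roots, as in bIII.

The root Gb is the lowered 6th scale degree — diatonically Bb major has G there. The diatonic chord on degree 6 would be Gm (vi), but Gb–Bb–Db is the major chord from Bb minor. As a borrowed chord it is labeled bVI.

bVI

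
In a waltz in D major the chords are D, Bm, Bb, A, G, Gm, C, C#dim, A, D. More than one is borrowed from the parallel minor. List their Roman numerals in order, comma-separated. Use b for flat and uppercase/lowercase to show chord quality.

bVI, iv, bVII

D major has the diatonic set D, Em, F#m, G, A, Bm, C#dim. D, Bm, A, G and C#dim all belong to that set. But Bb (Bb–D–F) is foreign: the diatonic vi on degree 6 is Bm, whereas Bb comes from D minor. It is labeled bVI. Gm (G–Bb–D) is not: scale degree 4 in D major carries G (IV). In D minor the chord on that degree is Gm, so here it functions as iv, borrowed from the parallel minor. But C (C–E–G) is foreign: the diatonic vii° on degree 7 is C#dim, whereas C comes from D minor. It is labeled bVII.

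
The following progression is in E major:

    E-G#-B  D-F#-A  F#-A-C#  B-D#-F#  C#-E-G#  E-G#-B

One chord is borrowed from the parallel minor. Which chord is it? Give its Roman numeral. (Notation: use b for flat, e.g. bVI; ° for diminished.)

bVII

The diatonic triads in E major are E, F#m, G#m, A, B, C#m, D#dim. E–G#–B = E, F#–A–C# = F#m, B–D#–F# = B and C#–E–G# = C#m all belong to that set. D–F#–A is not: scale degree 7 in E major carries D#dim (vii°). In E minor the chord on that degree is D, so here it functions as bVII, borrowed from the parallel minor.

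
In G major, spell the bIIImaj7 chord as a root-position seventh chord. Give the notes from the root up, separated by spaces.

Bb D F A

bIIImaj7 is built on the lowered scale degree 3. In G major degree 3 is B; lowered it becomes Bb. Stacking thirds in G minor on Bb gives Bb–D–F–A.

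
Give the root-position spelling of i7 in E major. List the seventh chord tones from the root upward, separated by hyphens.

E-G-B-D

i7 is built on scale degree 1, which is E in both E major and its parallel. In E minor the chord on E is E–G–B–D.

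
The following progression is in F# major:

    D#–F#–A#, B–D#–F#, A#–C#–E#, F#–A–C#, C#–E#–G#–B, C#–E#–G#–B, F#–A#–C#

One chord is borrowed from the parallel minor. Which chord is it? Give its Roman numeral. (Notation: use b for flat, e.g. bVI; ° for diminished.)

F# major has the diatonic set F#, G#m, A#m, B, C#, D#m, E#dim. Of the given chords, D#–F#–A# = D#m, B–D#–F# = B, A#–C#–E# = A#m, C#–E#–G#–B = C#7 and F#–A#–C# = F# are diatonic. F#–A–C# doesn't fit — on degree 1 F# major would have F# (I). F#m is the degree-1 chord of F# minor, so it is the borrowed i.

i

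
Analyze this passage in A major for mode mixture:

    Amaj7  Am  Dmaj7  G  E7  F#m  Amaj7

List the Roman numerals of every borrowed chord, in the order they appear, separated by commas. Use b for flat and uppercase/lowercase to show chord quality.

A major has the diatonic set A, Bm, C#m, D, E, F#m, G#dim. Amaj7, Dmaj7, E7 and F#m are all diatonic. Am (A–C–E) doesn't fit — on degree 1 A major would have A (I). Am is the degree-1 chord of A minor, so it is the borrowed i. G (G–B–D) doesn't fit — on degree 7 A major would have G#dim (vii°). G is the degree-7 chord of A minor, so it is the borrowed bVII.

i, bVII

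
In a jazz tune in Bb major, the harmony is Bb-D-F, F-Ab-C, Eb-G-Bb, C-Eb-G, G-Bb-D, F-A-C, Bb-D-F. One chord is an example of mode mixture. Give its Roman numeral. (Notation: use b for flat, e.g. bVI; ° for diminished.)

v

The diatonic triads in Bb major are Bb, Cm, Dm, Eb, F, Gm, Adim. Bb–D–F = Bb, Eb–G–Bb = Eb, C–Eb–G = Cm, G–Bb–D = Gm and F–A–C = F are all diatonic. F–Ab–C doesn't fit — on degree 5 Bb major would have F (V). Fm is the degree-5 chord of Bb minor, so it is the borrowed v.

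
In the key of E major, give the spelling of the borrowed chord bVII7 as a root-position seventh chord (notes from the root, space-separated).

D F# A C

Scale degree 7 in E major is D#. bVII7 uses the lowered form, D, taken from E minor. Building the dominant-seventh chord from the parallel minor on D: D–F#–A–C.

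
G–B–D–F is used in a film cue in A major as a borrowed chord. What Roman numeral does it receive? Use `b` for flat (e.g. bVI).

In A major scale degree 7 is G#; G is its lowered form, from A minor. G–B–D–F is a dominant-seventh chord — the form found in A minor, not the diatonic vii° (G#dim). Borrowed into A major it is written bVII7.

bVII7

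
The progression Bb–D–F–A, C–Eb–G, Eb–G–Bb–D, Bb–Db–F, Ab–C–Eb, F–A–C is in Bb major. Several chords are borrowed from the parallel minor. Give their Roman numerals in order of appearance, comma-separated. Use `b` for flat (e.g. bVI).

i, bVII

In Bb major the diatonic chords are Bb, Cm, Dm, Eb, F, Gm, Adim. Of the given chords, Bb–D–F–A = Bbmaj7, C–Eb–G = Cm, Eb–G–Bb–D = Ebmaj7 and F–A–C = F are diatonic. Bb–Db–F doesn't fit — on degree 1 Bb major would have Bb (I). Bbm is the degree-1 chord of Bb minor, so it is the borrowed i. Ab–C–Eb doesn't fit — on degree 7 Bb major would have Adim (vii°). Ab is the degree-7 chord of Bb minor, so it is the borrowed bVII.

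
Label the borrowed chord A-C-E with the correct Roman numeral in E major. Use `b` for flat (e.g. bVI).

The root A is the diatonic 4th degree of E major; the borrowing shows in the chord quality. A–C–E is a minor chord — the form found in E minor, not the diatonic IV (A). Borrowed into E major it is written iv.

iv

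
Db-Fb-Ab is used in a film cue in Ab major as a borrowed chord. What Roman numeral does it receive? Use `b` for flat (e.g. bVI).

iv

Db is scale degree 4 in Ab major. The diatonic chord on degree 4 would be Db (IV), but Db–Fb–Ab is the minor chord from Ab minor. As a borrowed chord it is labeled iv.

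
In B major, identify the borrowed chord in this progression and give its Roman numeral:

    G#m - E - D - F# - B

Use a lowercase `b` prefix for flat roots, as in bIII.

bIII

In B major the diatonic chords are B, C#m, D#m, E, F#, G#m, A#dim. Of the given chords, G#m, E, F# and B are diatonic. D (D–F#–A) is not: scale degree 3 in B major carries D#m (iii). In B minor the chord on that degree is D, so here it functions as bIII, borrowed from the parallel minor.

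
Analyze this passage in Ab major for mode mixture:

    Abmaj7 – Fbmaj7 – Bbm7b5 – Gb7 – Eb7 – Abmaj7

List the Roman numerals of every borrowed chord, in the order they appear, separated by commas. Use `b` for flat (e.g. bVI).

bVImaj7, iiø7, bVII7

Ab major has the diatonic set Ab, Bbm, Cm, Db, Eb, Fm, Gdim. Of the given chords, Abmaj7 and Eb7 are diatonic. Fbmaj7 (Fb–Ab–Cb–Eb) is not: scale degree 6 in Ab major carries Fm (vi). In Ab minor the chord on that degree is Fbmaj7, so here it functions as bVImaj7, borrowed from the parallel minor. Bbm7b5 (Bb–Db–Fb–Ab) doesn't fit — on degree 2 Ab major would have Bbm (ii). Bbm7b5 is the degree-2 chord of Ab minor, so it is the borrowed iiø7. Gb7 (Gb–Bb–Db–Fb) doesn't fit — on degree 7 Ab major would have Gdim (vii°). Gb7 is the degree-7 chord of Ab minor, so it is the borrowed bVII7.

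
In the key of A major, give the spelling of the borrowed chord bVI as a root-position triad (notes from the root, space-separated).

bVI is built on the lowered scale degree 6. In A major degree 6 is F#; lowered it becomes F. In A minor the chord on F is F–A–C.

F A C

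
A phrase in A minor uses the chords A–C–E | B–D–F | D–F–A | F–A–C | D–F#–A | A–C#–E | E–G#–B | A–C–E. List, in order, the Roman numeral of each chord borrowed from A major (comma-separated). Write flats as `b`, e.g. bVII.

IV, I

A minor has the diatonic set Am, Bdim, C, Dm, E, F, G (with V from harmonic minor). A–C–E = Am, B–D–F = Bdim, D–F–A = Dm, F–A–C = F and E–G#–B = E all belong to that set. But D–F#–A is foreign: the diatonic iv on degree 4 is Dm, whereas D comes from A major. It is labeled IV. But A–C#–E is foreign: the diatonic i on degree 1 is Am, whereas A comes from A major. It is labeled I.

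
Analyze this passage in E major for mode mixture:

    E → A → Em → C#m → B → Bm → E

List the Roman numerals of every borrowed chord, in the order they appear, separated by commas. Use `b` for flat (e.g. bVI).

E major has the diatonic set E, F#m, G#m, A, B, C#m, D#dim. E, A, C#m and B are all diatonic. Em (E–G–B) is not: scale degree 1 in E major carries E (I). In E minor the chord on that degree is Em, so here it functions as i, borrowed from the parallel minor. Bm (B–D–F#) is not: scale degree 5 in E major carries B (V). In E minor the chord on that degree is Bm, so here it functions as v, borrowed from the parallel minor.

i, v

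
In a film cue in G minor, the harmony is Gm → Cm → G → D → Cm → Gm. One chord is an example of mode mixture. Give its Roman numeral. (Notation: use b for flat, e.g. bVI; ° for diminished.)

The diatonic triads in G minor (with V from harmonic minor) are Gm, Adim, Bb, Cm, D, Eb, F. Gm, Cm and D all belong to that set. G (G–B–D) is not: scale degree 1 in G minor carries Gm (i). In G major the chord on that degree is G, so here it functions as I, borrowed from the parallel major.

I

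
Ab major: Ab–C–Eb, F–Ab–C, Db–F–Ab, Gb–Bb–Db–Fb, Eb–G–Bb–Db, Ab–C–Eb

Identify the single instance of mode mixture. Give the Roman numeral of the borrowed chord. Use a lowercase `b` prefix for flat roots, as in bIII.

bVII7

In Ab major the diatonic chords are Ab, Bbm, Cm, Db, Eb, Fm, Gdim. Ab–C–Eb = Ab, F–Ab–C = Fm, Db–F–Ab = Db and Eb–G–Bb–Db = Eb7 are all diatonic. Gb–Bb–Db–Fb is not: scale degree 7 in Ab major carries Gdim (vii°). In Ab minor the chord on that degree is Gb7, so here it functions as bVII7, borrowed from the parallel minor.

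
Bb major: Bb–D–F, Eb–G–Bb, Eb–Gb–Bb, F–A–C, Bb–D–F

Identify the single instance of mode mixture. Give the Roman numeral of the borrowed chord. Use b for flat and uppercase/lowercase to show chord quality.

In Bb major the diatonic chords are Bb, Cm, Dm, Eb, F, Gm, Adim. Of the given chords, Bb–D–F = Bb, Eb–G–Bb = Eb and F–A–C = F are diatonic. Eb–Gb–Bb is not: scale degree 4 in Bb major carries Eb (IV). In Bb minor the chord on that degree is Ebm, so here it functions as iv, borrowed from the parallel minor.

iv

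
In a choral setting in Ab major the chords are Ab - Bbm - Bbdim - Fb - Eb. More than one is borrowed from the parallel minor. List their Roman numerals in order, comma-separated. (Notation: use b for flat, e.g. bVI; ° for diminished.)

ii°, bVI

Ab major has the diatonic set Ab, Bbm, Cm, Db, Eb, Fm, Gdim. Ab, Bbm and Eb are all diatonic. But Bbdim (Bb–Db–Fb) is foreign: the diatonic ii on degree 2 is Bbm, whereas Bbdim comes from Ab minor. It is labeled ii°. Fb (Fb–Ab–Cb) is not: scale degree 6 in Ab major carries Fm (vi). In Ab minor the chord on that degree is Fb, so here it functions as bVI, borrowed from the parallel minor.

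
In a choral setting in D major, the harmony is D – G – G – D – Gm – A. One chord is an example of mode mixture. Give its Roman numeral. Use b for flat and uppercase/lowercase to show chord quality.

The diatonic triads in D major are D, Em, F#m, G, A, Bm, C#dim. D, G and A are all diatonic. Gm (G–Bb–D) doesn't fit — on degree 4 D major would have G (IV). Gm is the degree-4 chord of D minor, so it is the borrowed iv.

iv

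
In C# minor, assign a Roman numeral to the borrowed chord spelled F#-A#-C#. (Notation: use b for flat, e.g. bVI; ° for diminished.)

IV

The root F# is the diatonic 4th degree of C# minor; the borrowing shows in the chord quality. Diatonically C# minor has F#m (iv) on that degree; F#–A#–C# is instead the major chord native to C# major, so it takes the label IV.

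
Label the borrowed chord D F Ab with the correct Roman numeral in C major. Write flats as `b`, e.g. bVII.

The root D is the diatonic 2nd degree of C major; the borrowing shows in the chord quality. The diatonic chord on degree 2 would be Dm (ii), but D–F–Ab is the diminished chord from C minor. As a borrowed chord it is labeled ii°.

ii°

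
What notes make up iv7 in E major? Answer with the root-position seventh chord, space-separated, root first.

The root, A, is scale degree 4 — the same note in E major and E minor; only the chord quality changes. Building the minor-seventh chord from the parallel minor on A: A–C–E–G.

A C E G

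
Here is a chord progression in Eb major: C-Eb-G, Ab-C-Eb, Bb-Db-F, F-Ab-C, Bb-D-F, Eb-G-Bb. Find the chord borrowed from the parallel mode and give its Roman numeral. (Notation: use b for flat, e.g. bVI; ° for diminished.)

Eb major has the diatonic set Eb, Fm, Gm, Ab, Bb, Cm, Ddim. C–Eb–G = Cm, Ab–C–Eb = Ab, F–Ab–C = Fm, Bb–D–F = Bb and Eb–G–Bb = Eb are all diatonic. But Bb–Db–F is foreign: the diatonic V on degree 5 is Bb, whereas Bbm comes from Eb minor. It is labeled v.

v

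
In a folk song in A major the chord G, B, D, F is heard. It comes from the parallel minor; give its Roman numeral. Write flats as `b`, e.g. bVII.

bVII7

G is the lowered form of scale degree 7 in A major (the diatonic degree 7 is G#). G–B–D–F is a dominant-seventh chord — the form found in A minor, not the diatonic vii° (G#dim). Borrowed into A major it is written bVII7.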